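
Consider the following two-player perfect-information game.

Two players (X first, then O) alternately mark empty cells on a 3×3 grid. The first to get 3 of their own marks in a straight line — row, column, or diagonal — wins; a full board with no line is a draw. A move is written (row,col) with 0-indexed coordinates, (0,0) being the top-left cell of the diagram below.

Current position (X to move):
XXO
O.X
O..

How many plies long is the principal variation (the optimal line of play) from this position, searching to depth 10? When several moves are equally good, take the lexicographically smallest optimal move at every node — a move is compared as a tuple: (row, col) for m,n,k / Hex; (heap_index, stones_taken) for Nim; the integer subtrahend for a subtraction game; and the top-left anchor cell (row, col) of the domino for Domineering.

PV length from [XXO/O.X/O..]: 3 plies

ply 1, X at XXO/O.X/O.. | (1,1)=+1→XXO/OXX/O..*; (2,1)=-1→XXO/O.X/OX.; (2,2)=-1→XXO/O.X/O.X
ply 2, O at XXO/OXX/O.. | (2,1)=-1→XXO/OXX/OO.*; (2,2)=-1→XXO/OXX/O.O
ply 3, X at XXO/OXX/OO. | (2,2)=+1→XXO/OXX/OOX*
ply 4: XXO/OXX/OOX is terminal -1 (O); from XXO/O.X/O.. depth 10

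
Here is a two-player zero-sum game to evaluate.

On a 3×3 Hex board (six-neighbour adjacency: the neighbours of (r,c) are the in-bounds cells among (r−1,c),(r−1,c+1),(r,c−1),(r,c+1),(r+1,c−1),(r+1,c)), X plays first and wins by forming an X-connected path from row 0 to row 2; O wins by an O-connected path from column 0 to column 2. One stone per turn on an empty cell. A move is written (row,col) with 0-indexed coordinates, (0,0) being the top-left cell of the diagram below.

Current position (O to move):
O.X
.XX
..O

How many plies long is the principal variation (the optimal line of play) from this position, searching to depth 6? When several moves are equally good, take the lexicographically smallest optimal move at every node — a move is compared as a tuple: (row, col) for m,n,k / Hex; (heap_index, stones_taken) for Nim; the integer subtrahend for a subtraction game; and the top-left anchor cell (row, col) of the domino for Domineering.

p1 O@[O.X/.XX/..O]: (0,1)[OOX/.XX/..O]-1* (1,0)[O.X/OXX/..O]-1 (2,0)[O.X/.XX/O.O]-1 (2,1)[O.X/.XX/.OO]-1
p2 X@[OOX/.XX/..O]: (1,0)[OOX/XXX/..O]+1* (2,0)[OOX/.XX/X.O]+1 (2,1)[OOX/.XX/.XO]+1
p3 O@[OOX/XXX/..O]: (2,0)[OOX/XXX/O.O]-1* (2,1)[OOX/XXX/.OO]-1
p4 X@[OOX/XXX/O.O]: (2,1)[OOX/XXX/OXO]+1*
p5 O@[OOX/XXX/OXO] terminal -1; root [O.X/.XX/..O] d6

PV length from [O.X/.XX/..O]: 4 plies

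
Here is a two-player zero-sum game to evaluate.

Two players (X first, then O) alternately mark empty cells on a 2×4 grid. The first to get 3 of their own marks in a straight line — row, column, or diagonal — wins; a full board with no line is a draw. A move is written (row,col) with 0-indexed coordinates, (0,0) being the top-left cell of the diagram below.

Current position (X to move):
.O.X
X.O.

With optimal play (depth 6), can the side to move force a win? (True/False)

X winning at [.O.X/X.O.]: False

ply 1, X at .O.X/X.O. | (0,0)=+0→XO.X/X.O.*; (0,2)=+0→.OXX/X.O.; (1,1)=+0→.O.X/XXO.; (1,3)=+0→.O.X/X.OX
ply 2, O at XO.X/X.O. | (0,2)=+0→XOOX/X.O.*; (1,1)=+0→XO.X/XOO.; (1,3)=+0→XO.X/X.OO
ply 3, X at XOOX/X.O. | (1,1)=+0→XOOX/XXO.*; (1,3)=+0→XOOX/X.OX
ply 4, O at XOOX/XXO. | (1,3)=+0→XOOX/XXOO*
ply 5: XOOX/XXOO is terminal +0 (X); from .O.X/X.O. depth 6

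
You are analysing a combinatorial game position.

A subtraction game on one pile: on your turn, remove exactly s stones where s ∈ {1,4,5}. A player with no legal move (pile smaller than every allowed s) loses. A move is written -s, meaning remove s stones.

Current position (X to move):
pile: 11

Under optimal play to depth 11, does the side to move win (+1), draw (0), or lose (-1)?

value(11, X) = +1

p1 X@[11]: -1[10]+1* -4[7]-1 -5[6]-1
p2 O@[10]: -1[9]-1* -4[6]-1 -5[5]-1
p3 X@[9]: -1[8]+1* -4[5]-1 -5[4]-1
p4 O@[8]: -1[7]-1* -4[4]-1 -5[3]-1
p5 X@[7]: -1[6]-1 -4[3]-1 -5[2]+1*
p6 O@[2]: -1[1]-1*
p7 X@[1]: -1[0]+1*
p8 O@[0] terminal -1; root [11] d11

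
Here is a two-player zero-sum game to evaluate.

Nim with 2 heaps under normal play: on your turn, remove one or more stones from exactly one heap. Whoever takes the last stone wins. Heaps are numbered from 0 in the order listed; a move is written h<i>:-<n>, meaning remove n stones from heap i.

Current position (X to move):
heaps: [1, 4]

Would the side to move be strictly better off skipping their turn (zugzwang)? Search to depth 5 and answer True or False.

zugzwang((1,4), X) = False

[(1,4)] X move#1: h0:-1:-1/(0,4), h1:-1:-1/(1,3), h1:-2:-1/(1,2), h1:-3:+1/(1,1)*, h1:-4:-1/(1,0)
[(1,1)] O move#2: h0:-1:-1/(0,1)*, h1:-1:-1/(1,0)
[(0,1)] X move#3: h1:-1:+1/(0,0)*
[(0,0)] end (terminal -1, O#4); searched (1,4) to 5
suppose X passes — search the same position with O to move:
pass> [(1,4)] O move#1: h0:-1:-1/(0,4), h1:-1:-1/(1,3), h1:-2:-1/(1,2), h1:-3:+1/(1,1)*, h1:-4:-1/(1,0)
pass> [(1,1)] X move#2: h0:-1:-1/(0,1)*, h1:-1:-1/(1,0)
pass> [(0,1)] O move#3: h1:-1:+1/(0,0)*
pass> [(0,0)] end (terminal -1, X#4); searched (1,4) to 5
for X: play +1, pass -1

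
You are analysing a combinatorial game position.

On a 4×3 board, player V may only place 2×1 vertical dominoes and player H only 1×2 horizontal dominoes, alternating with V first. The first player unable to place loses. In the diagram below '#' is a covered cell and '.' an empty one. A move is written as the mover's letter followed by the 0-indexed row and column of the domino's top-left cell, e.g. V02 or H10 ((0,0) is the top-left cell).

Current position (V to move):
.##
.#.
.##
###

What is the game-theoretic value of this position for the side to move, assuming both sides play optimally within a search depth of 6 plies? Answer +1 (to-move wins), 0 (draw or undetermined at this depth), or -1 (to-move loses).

value(.##/.#./.##/###, V) = +1

p1 V@[.##/.#./.##/###]: V00[###/##./.##/###]+1* V10[.##/##./###/###]+1
p2 H@[###/##./.##/###] terminal -1; root [.##/.#./.##/###] d6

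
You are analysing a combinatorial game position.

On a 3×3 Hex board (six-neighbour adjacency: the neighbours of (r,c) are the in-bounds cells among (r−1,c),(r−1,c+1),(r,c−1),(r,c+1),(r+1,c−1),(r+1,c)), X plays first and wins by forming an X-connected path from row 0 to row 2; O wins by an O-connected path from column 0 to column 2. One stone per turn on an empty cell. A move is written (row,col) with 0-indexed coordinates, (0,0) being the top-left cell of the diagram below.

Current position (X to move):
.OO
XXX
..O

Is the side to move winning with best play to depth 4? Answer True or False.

X winning at [.OO/XXX/..O]: True

ply 1, X at .OO/XXX/..O | (0,0)=+1→XOO/XXX/..O*; (2,0)=-1→.OO/XXX/X.O; (2,1)=-1→.OO/XXX/.XO
ply 2, O at XOO/XXX/..O | (2,0)=-1→XOO/XXX/O.O*; (2,1)=-1→XOO/XXX/.OO
ply 3, X at XOO/XXX/O.O | (2,1)=+1→XOO/XXX/OXO*
ply 4: XOO/XXX/OXO is terminal -1 (O); from .OO/XXX/..O depth 4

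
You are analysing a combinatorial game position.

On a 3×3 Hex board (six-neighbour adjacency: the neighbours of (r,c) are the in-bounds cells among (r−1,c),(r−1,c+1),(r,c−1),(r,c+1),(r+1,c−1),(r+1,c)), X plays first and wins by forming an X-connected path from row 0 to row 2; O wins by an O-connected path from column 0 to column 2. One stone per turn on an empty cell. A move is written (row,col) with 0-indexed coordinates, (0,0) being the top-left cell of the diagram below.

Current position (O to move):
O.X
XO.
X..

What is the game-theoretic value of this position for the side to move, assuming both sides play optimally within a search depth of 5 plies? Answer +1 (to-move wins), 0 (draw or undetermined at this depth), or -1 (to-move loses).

value(O.X/XO./X.., O) = -1

ply 1, O at O.X/XO./X.. | (0,1)=-1→OOX/XO./X..*; (1,2)=-1→O.X/XOO/X..; (2,1)=-1→O.X/XO./XO.; (2,2)=-1→O.X/XO./X.O
ply 2, X at OOX/XO./X.. | (1,2)=+1→OOX/XOX/X..*; (2,1)=-1→OOX/XO./XX.; (2,2)=-1→OOX/XO./X.X
ply 3, O at OOX/XOX/X.. | (2,1)=-1→OOX/XOX/XO.*; (2,2)=-1→OOX/XOX/X.O
ply 4, X at OOX/XOX/XO. | (2,2)=+1→OOX/XOX/XOX*
ply 5: OOX/XOX/XOX is terminal -1 (O); from O.X/XO./X.. depth 5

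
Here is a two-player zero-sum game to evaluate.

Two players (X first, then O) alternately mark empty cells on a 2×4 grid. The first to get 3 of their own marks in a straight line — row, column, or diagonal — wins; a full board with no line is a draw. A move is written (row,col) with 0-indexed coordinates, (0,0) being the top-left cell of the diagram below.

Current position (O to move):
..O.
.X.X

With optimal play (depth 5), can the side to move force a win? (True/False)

O winning at [..O./.X.X]: False

[..O./.X.X] O move#1: (0,0):-1/O.O./.X.X, (0,1):-1/.OO./.X.X, (0,3):-1/..OO/.X.X, (1,0):-1/..O./OX.X, (1,2):+0/..O./.XOX*
[..O./.XOX] X move#2: (0,0):+0/X.O./.XOX*, (0,1):+0/.XO./.XOX, (0,3):+0/..OX/.XOX, (1,0):-1/..O./XXOX
[X.O./.XOX] O move#3: (0,1):+0/XOO./.XOX*, (0,3):+0/X.OO/.XOX, (1,0):+0/X.O./OXOX
[XOO./.XOX] X move#4: (0,3):+0/XOOX/.XOX*, (1,0):-1/XOO./XXOX
[XOOX/.XOX] O move#5: (1,0):+0/XOOX/OXOX*
[XOOX/OXOX] end (terminal +0, X#6); searched ..O./.X.X to 5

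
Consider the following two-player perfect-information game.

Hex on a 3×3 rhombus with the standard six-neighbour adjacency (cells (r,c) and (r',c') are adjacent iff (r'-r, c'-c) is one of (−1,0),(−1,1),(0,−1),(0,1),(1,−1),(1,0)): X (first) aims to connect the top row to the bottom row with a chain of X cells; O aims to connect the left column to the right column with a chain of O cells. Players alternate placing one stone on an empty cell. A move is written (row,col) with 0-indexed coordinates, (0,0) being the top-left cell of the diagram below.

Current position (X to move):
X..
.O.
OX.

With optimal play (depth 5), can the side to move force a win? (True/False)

ply 1, X at X../.O./OX. | (0,1)=-1→XX./.O./OX.*; (0,2)=-1→X.X/.O./OX.; (1,0)=-1→X../XO./OX.; (1,2)=-1→X../.OX/OX.; (2,2)=-1→X../.O./OXX
ply 2, O at XX./.O./OX. | (0,2)=+1→XXO/.O./OX.*; (1,0)=+1→XX./OO./OX.; (1,2)=+1→XX./.OO/OX.; (2,2)=+1→XX./.O./OXO
ply 3: XXO/.O./OX. is terminal -1 (X); from X../.O./OX. depth 5

X winning at [X../.O./OX.]: False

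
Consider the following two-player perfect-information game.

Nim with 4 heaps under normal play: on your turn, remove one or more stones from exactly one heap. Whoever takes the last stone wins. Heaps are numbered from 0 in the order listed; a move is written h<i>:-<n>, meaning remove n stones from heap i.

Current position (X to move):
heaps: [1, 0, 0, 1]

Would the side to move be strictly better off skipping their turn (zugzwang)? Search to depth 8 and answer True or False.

ply 1, X at (1,0,0,1) | h0:-1=-1→(0,0,0,1)*; h3:-1=-1→(1,0,0,0)
ply 2, O at (0,0,0,1) | h3:-1=+1→(0,0,0,0)*
ply 3: (0,0,0,0) is terminal -1 (X); from (1,0,0,1) depth 8
pass branch (O moves first from the same position):
  | ply 1, O at (1,0,0,1) | h0:-1=-1→(0,0,0,1)*; h3:-1=-1→(1,0,0,0)
  | ply 2, X at (0,0,0,1) | h3:-1=+1→(0,0,0,0)*
  | ply 3: (0,0,0,0) is terminal -1 (O); from (1,0,0,1) depth 8
X moving scores -1; X passing scores +1

zugzwang((1,0,0,1), X) = True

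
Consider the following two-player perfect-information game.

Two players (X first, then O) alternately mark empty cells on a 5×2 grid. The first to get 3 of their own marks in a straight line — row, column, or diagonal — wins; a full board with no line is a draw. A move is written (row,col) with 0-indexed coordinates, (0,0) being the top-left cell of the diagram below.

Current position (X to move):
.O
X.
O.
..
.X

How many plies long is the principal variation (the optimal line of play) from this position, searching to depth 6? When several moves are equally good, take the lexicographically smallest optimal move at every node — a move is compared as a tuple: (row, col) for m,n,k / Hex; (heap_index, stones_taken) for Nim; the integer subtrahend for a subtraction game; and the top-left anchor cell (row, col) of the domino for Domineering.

PV length from [.O/X./O./../.X]: 6 plies

p1 X@[.O/X./O./../.X]: (0,0)[XO/X./O./../.X]+0* (1,1)[.O/XX/O./../.X]+0 (2,1)[.O/X./OX/../.X]+0 (3,0)[.O/X./O./X./.X]+0 (3,1)[.O/X./O./.X/.X]+0 (4,0)[.O/X./O./../XX]+0
p2 O@[XO/X./O./../.X]: (1,1)[XO/XO/O./../.X]+0* (2,1)[XO/X./OO/../.X]+0 (3,0)[XO/X./O./O./.X]+0 (3,1)[XO/X./O./.O/.X]+0 (4,0)[XO/X./O./../OX]+0
p3 X@[XO/XO/O./../.X]: (2,1)[XO/XO/OX/../.X]+0* (3,0)[XO/XO/O./X./.X]-1 (3,1)[XO/XO/O./.X/.X]-1 (4,0)[XO/XO/O./../XX]-1
p4 O@[XO/XO/OX/../.X]: (3,0)[XO/XO/OX/O./.X]-1 (3,1)[XO/XO/OX/.O/.X]+0* (4,0)[XO/XO/OX/../OX]-1
p5 X@[XO/XO/OX/.O/.X]: (3,0)[XO/XO/OX/XO/.X]+0* (4,0)[XO/XO/OX/.O/XX]+0
p6 O@[XO/XO/OX/XO/.X]: (4,0)[XO/XO/OX/XO/OX]+0*
p7 X@[XO/XO/OX/XO/OX] terminal +0; root [.O/X./O./../.X] d6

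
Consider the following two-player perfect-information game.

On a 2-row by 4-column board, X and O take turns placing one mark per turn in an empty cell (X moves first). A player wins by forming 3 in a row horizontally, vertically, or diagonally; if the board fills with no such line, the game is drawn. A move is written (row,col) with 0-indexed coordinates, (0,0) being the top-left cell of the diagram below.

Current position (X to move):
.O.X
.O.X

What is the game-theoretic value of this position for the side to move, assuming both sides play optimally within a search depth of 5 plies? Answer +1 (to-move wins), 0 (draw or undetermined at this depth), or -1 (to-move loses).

p1 X@[.O.X/.O.X]: (0,0)[XO.X/.O.X]+0* (0,2)[.OXX/.O.X]+0 (1,0)[.O.X/XO.X]+0 (1,2)[.O.X/.OXX]+0
p2 O@[XO.X/.O.X]: (0,2)[XOOX/.O.X]+0* (1,0)[XO.X/OO.X]+0 (1,2)[XO.X/.OOX]+0
p3 X@[XOOX/.O.X]: (1,0)[XOOX/XO.X]+0* (1,2)[XOOX/.OXX]+0
p4 O@[XOOX/XO.X]: (1,2)[XOOX/XOOX]+0*
p5 X@[XOOX/XOOX] terminal +0; root [.O.X/.O.X] d5

value(.O.X/.O.X, X) = 0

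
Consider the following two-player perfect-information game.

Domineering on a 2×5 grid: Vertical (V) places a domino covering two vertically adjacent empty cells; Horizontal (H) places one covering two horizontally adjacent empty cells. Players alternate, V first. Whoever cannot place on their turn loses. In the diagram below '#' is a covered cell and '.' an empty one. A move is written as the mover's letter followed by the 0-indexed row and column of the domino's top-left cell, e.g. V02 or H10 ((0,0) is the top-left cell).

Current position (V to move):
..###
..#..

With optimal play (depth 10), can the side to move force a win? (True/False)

[..###/..#..] V move#1: V00:+1/#.###/#.#..*, V01:+1/.####/.##..
[#.###/#.#..] H move#2: H13:-1/#.###/#.###*
[#.###/#.###] V move#3: V01:+1/#####/#####*
[#####/#####] end (terminal -1, H#4); searched ..###/..#.. to 10

V winning at [..###/..#..]: True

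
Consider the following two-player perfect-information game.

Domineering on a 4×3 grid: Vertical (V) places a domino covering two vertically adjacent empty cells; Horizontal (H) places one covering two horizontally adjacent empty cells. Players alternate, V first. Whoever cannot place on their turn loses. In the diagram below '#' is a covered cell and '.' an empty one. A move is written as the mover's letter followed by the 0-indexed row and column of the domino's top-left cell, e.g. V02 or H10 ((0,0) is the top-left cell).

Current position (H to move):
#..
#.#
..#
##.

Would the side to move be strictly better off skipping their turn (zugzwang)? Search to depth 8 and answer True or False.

zugzwang(#../#.#/..#/##., H) = True

[#../#.#/..#/##.] H move#1: H01:-1/###/#.#/..#/##.*, H20:-1/#../#.#/###/##.
[###/#.#/..#/##.] V move#2: V11:+1/###/###/.##/##.*
[###/###/.##/##.] end (terminal -1, H#3); searched #../#.#/..#/##. to 8
suppose H passes — search the same position with V to move:
pass> [#../#.#/..#/##.] V move#1: V01:-1/##./###/..#/##.*, V11:-1/#../###/.##/##.
pass> [##./###/..#/##.] H move#2: H20:+1/##./###/###/##.*
pass> [##./###/###/##.] end (terminal -1, V#3); searched #../#.#/..#/##. to 8
for H: play -1, pass +1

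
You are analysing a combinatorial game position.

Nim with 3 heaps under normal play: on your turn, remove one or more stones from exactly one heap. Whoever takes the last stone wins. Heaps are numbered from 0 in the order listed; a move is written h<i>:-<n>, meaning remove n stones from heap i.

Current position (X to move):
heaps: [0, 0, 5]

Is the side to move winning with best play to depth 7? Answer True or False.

p1 X@[(0,0,5)]: h2:-1[(0,0,4)]-1 h2:-2[(0,0,3)]-1 h2:-3[(0,0,2)]-1 h2:-4[(0,0,1)]-1 h2:-5[(0,0,0)]+1*
p2 O@[(0,0,0)] terminal -1; root [(0,0,5)] d7

X winning at [(0,0,5)]: True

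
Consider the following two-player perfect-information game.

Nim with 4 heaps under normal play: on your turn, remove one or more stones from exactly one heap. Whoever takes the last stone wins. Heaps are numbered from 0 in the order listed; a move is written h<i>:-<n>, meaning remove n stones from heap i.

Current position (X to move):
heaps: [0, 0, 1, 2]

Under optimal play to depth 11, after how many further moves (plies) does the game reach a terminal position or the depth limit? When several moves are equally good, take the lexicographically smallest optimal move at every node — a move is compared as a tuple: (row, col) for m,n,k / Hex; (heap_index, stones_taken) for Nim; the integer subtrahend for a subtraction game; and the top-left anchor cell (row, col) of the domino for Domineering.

PV length from [(0,0,1,2)]: 3 plies

ply 1, X at (0,0,1,2) | h2:-1=-1→(0,0,0,2); h3:-1=+1→(0,0,1,1)*; h3:-2=-1→(0,0,1,0)
ply 2, O at (0,0,1,1) | h2:-1=-1→(0,0,0,1)*; h3:-1=-1→(0,0,1,0)
ply 3, X at (0,0,0,1) | h3:-1=+1→(0,0,0,0)*
ply 4: (0,0,0,0) is terminal -1 (O); from (0,0,1,2) depth 11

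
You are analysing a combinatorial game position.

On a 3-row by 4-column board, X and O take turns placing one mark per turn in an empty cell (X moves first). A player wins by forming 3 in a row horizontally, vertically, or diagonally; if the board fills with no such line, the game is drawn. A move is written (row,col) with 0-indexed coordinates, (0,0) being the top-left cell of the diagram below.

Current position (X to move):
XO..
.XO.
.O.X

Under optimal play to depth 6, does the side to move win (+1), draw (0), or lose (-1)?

ply 1, X at XO../.XO./.O.X | (0,2)=-1→XOX./.XO./.O.X; (0,3)=+1→XO.X/.XO./.O.X*; (1,0)=-1→XO../XXO./.O.X; (1,3)=-1→XO../.XOX/.O.X; (2,0)=-1→XO../.XO./XO.X; (2,2)=+1→XO../.XO./.OXX
ply 2, O at XO.X/.XO./.O.X | (0,2)=-1→XOOX/.XO./.O.X*; (1,0)=-1→XO.X/OXO./.O.X; (1,3)=-1→XO.X/.XOO/.O.X; (2,0)=-1→XO.X/.XO./OO.X; (2,2)=-1→XO.X/.XO./.OOX
ply 3, X at XOOX/.XO./.O.X | (1,0)=-1→XOOX/XXO./.O.X; (1,3)=+1→XOOX/.XOX/.O.X*; (2,0)=-1→XOOX/.XO./XO.X; (2,2)=+1→XOOX/.XO./.OXX
ply 4: XOOX/.XOX/.O.X is terminal -1 (O); from XO../.XO./.O.X depth 6

value(XO../.XO./.O.X, X) = +1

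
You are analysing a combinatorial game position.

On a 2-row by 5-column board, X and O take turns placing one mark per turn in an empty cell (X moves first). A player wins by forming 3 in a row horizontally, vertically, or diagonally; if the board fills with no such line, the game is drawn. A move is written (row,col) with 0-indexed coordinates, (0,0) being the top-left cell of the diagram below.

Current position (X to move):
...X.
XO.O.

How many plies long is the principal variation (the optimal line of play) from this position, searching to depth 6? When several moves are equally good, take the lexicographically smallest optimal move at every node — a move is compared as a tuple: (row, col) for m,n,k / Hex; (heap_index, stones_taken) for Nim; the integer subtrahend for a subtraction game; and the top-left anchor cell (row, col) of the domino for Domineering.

[...X./XO.O.] X move#1: (0,0):-1/X..X./XO.O., (0,1):-1/.X.X./XO.O., (0,2):-1/..XX./XO.O., (0,4):-1/...XX/XO.O., (1,2):+0/...X./XOXO.*, (1,4):-1/...X./XO.OX
[...X./XOXO.] O move#2: (0,0):-1/O..X./XOXO., (0,1):+0/.O.X./XOXO.*, (0,2):+0/..OX./XOXO., (0,4):+0/...XO/XOXO., (1,4):-1/...X./XOXOO
[.O.X./XOXO.] X move#3: (0,0):+0/XO.X./XOXO.*, (0,2):+0/.OXX./XOXO., (0,4):+0/.O.XX/XOXO., (1,4):+0/.O.X./XOXOX
[XO.X./XOXO.] O move#4: (0,2):+0/XOOX./XOXO.*, (0,4):+0/XO.XO/XOXO., (1,4):+0/XO.X./XOXOO
[XOOX./XOXO.] X move#5: (0,4):+0/XOOXX/XOXO.*, (1,4):+0/XOOX./XOXOX
[XOOXX/XOXO.] O move#6: (1,4):+0/XOOXX/XOXOO*
[XOOXX/XOXOO] end (terminal +0, X#7); searched ...X./XO.O. to 6

PV length from [...X./XO.O.]: 6 plies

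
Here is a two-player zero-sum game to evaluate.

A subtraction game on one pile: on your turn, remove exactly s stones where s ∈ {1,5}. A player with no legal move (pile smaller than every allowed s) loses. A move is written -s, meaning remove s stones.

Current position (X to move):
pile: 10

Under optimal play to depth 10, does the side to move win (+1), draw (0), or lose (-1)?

value(10, X) = -1

p1 X@[10]: -1[9]-1* -5[5]-1
p2 O@[9]: -1[8]+1* -5[4]+1
p3 X@[8]: -1[7]-1* -5[3]-1
p4 O@[7]: -1[6]+1* -5[2]+1
p5 X@[6]: -1[5]-1* -5[1]-1
p6 O@[5]: -1[4]+1* -5[0]+1
p7 X@[4]: -1[3]-1*
p8 O@[3]: -1[2]+1*
p9 X@[2]: -1[1]-1*
p10 O@[1]: -1[0]+1*
p11 X@[0] terminal -1; root [10] d10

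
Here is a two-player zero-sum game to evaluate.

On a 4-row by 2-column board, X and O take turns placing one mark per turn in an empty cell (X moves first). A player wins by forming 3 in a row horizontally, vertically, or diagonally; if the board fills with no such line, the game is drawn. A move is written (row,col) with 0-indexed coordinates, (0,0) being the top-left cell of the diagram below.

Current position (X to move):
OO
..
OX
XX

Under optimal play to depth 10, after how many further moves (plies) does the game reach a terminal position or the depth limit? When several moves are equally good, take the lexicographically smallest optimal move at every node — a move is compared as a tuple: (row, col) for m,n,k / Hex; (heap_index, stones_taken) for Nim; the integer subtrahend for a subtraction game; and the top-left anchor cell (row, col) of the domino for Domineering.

ply 1, X at OO/../OX/XX | (1,0)=+0→OO/X./OX/XX; (1,1)=+1→OO/.X/OX/XX*
ply 2: OO/.X/OX/XX is terminal -1 (O); from OO/../OX/XX depth 10

PV length from [OO/../OX/XX]: 1 ply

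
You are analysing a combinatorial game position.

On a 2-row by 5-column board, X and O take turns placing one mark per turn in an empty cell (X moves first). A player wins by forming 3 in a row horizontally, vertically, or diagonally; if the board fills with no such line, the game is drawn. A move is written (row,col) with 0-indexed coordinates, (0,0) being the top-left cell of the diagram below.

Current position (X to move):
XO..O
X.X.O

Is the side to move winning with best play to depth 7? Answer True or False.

X winning at [XO..O/X.X.O]: True

p1 X@[XO..O/X.X.O]: (0,2)[XOX.O/X.X.O]+0 (0,3)[XO.XO/X.X.O]+0 (1,1)[XO..O/XXX.O]+1* (1,3)[XO..O/X.XXO]+0
p2 O@[XO..O/XXX.O] terminal -1; root [XO..O/X.X.O] d7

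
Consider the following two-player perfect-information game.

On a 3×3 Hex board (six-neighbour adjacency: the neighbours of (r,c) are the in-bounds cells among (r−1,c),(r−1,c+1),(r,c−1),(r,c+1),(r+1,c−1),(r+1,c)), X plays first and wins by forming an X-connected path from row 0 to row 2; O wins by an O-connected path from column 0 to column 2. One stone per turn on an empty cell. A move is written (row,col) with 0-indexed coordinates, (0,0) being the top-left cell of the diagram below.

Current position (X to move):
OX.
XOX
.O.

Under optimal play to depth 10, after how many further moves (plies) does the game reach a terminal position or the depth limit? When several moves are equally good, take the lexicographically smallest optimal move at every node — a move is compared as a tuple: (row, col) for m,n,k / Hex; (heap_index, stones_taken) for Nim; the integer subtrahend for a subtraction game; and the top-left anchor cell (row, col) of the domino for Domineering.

ply 1, X at OX./XOX/.O. | (0,2)=+1→OXX/XOX/.O.*; (2,0)=+1→OX./XOX/XO.; (2,2)=+1→OX./XOX/.OX
ply 2, O at OXX/XOX/.O. | (2,0)=-1→OXX/XOX/OO.*; (2,2)=-1→OXX/XOX/.OO
ply 3, X at OXX/XOX/OO. | (2,2)=+1→OXX/XOX/OOX*
ply 4: OXX/XOX/OOX is terminal -1 (O); from OX./XOX/.O. depth 10

PV length from [OX./XOX/.O.]: 3 plies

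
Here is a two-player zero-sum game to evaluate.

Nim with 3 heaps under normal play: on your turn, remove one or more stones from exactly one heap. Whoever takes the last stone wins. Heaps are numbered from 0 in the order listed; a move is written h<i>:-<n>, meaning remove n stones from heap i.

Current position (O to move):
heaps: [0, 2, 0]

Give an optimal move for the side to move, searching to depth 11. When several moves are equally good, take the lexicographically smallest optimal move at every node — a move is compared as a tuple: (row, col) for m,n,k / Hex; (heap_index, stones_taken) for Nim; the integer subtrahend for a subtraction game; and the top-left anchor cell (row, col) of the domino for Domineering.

ply 1, O at (0,2,0) | h1:-1=-1→(0,1,0); h1:-2=+1→(0,0,0)*
ply 2: (0,0,0) is terminal -1 (X); from (0,2,0) depth 11

O's best at [(0,2,0)]: h1:-2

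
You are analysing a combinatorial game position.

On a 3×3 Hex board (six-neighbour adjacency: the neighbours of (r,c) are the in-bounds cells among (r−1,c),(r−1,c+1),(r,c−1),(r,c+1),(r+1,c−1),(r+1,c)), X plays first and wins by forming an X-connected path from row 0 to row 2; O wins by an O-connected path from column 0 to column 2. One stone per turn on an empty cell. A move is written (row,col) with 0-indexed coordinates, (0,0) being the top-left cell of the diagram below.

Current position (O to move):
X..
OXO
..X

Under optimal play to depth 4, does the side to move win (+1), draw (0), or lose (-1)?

[X../OXO/..X] O move#1: (0,1):-1/XO./OXO/..X*, (0,2):-1/X.O/OXO/..X, (2,0):-1/X../OXO/O.X, (2,1):-1/X../OXO/.OX
[XO./OXO/..X] X move#2: (0,2):+1/XOX/OXO/..X*, (2,0):-1/XO./OXO/X.X, (2,1):-1/XO./OXO/.XX
[XOX/OXO/..X] O move#3: (2,0):-1/XOX/OXO/O.X*, (2,1):-1/XOX/OXO/.OX
[XOX/OXO/O.X] X move#4: (2,1):+1/XOX/OXO/OXX*
[XOX/OXO/OXX] end (terminal -1, O#5); searched X../OXO/..X to 4

value(X../OXO/..X, O) = -1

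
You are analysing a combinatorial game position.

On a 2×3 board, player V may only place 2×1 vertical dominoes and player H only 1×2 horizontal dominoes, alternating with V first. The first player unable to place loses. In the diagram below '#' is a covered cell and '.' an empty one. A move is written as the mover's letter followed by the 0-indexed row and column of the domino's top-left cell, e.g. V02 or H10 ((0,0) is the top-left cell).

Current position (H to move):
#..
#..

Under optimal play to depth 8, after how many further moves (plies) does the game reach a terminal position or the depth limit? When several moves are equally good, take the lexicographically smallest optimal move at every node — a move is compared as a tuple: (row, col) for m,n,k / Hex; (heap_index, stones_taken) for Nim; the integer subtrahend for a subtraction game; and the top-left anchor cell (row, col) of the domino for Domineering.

PV length from [#../#..]: 1 ply

p1 H@[#../#..]: H01[###/#..]+1* H11[#../###]+1
p2 V@[###/#..] terminal -1; root [#../#..] d8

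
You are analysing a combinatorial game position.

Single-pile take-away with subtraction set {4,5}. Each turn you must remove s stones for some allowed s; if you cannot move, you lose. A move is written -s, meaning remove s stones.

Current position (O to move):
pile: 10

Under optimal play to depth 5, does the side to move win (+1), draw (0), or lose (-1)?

ply 1, O at 10 | -4=-1→6*; -5=-1→5
ply 2, X at 6 | -4=+1→2*; -5=+1→1
ply 3: 2 is terminal -1 (O); from 10 depth 5

value(10, O) = -1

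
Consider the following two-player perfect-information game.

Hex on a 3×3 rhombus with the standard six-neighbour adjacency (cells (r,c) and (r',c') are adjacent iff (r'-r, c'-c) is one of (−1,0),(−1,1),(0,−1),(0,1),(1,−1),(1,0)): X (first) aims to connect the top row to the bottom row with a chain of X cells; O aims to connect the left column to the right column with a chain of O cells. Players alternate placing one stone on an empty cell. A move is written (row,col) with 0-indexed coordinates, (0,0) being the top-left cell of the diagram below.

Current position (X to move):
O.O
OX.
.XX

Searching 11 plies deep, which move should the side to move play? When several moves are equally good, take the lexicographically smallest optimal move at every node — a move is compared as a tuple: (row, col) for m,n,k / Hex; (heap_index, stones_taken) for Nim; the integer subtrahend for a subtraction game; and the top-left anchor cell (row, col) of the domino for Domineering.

X's best at [O.O/OX./.XX]: (0,1)

ply 1, X at O.O/OX./.XX | (0,1)=+1→OXO/OX./.XX*; (1,2)=-1→O.O/OXX/.XX; (2,0)=-1→O.O/OX./XXX
ply 2: OXO/OX./.XX is terminal -1 (O); from O.O/OX./.XX depth 11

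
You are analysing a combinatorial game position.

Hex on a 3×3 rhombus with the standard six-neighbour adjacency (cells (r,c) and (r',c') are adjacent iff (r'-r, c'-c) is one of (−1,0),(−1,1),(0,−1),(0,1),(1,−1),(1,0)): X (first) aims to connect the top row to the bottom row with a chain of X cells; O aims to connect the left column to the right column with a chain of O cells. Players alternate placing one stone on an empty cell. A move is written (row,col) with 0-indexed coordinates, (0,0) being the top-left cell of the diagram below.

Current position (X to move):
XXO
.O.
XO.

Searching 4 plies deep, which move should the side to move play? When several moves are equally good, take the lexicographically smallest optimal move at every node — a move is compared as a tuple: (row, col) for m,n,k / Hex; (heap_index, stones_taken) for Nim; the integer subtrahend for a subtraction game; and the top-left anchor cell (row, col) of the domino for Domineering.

X's best at [XXO/.O./XO.]: (1,0)

p1 X@[XXO/.O./XO.]: (1,0)[XXO/XO./XO.]+1* (1,2)[XXO/.OX/XO.]-1 (2,2)[XXO/.O./XOX]-1
p2 O@[XXO/XO./XO.] terminal -1; root [XXO/.O./XO.] d4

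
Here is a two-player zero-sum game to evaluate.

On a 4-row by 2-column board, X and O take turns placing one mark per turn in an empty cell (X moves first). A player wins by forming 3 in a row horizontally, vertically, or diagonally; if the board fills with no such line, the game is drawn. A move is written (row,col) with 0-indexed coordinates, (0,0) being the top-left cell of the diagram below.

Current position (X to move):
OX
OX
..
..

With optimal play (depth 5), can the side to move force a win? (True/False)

X winning at [OX/OX/../..]: True

[OX/OX/../..] X move#1: (2,0):+0/OX/OX/X./.., (2,1):+1/OX/OX/.X/..*, (3,0):-1/OX/OX/../X., (3,1):-1/OX/OX/../.X
[OX/OX/.X/..] end (terminal -1, O#2); searched OX/OX/../.. to 5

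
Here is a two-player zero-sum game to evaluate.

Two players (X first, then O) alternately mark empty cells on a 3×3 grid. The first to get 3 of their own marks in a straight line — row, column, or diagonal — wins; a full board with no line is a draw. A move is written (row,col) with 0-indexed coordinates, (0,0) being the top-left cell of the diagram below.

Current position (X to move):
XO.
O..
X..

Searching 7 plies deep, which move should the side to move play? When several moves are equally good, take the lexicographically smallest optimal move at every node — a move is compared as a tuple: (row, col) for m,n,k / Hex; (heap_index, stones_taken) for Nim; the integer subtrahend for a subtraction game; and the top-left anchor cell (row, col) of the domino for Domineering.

ply 1, X at XO./O../X.. | (0,2)=-1→XOX/O../X..; (1,1)=+1→XO./OX./X..*; (1,2)=+0→XO./O.X/X..; (2,1)=+0→XO./O../XX.; (2,2)=+1→XO./O../X.X
ply 2, O at XO./OX./X.. | (0,2)=-1→XOO/OX./X..*; (1,2)=-1→XO./OXO/X..; (2,1)=-1→XO./OX./XO.; (2,2)=-1→XO./OX./X.O
ply 3, X at XOO/OX./X.. | (1,2)=+0→XOO/OXX/X..; (2,1)=+0→XOO/OX./XX.; (2,2)=+1→XOO/OX./X.X*
ply 4: XOO/OX./X.X is terminal -1 (O); from XO./O../X.. depth 7

X's best at [XO./O../X..]: (1,1)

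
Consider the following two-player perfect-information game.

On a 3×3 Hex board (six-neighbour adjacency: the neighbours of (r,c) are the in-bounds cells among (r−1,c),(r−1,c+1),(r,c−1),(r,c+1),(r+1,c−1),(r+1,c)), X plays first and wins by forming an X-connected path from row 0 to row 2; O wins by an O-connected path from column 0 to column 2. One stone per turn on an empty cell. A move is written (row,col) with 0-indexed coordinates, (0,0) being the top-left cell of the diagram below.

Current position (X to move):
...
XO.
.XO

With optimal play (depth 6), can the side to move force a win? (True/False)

X winning at [.../XO./.XO]: True

ply 1, X at .../XO./.XO | (0,0)=-1→X../XO./.XO; (0,1)=-1→.X./XO./.XO; (0,2)=+1→..X/XO./.XO*; (1,2)=+1→.../XOX/.XO; (2,0)=+1→.../XO./XXO
ply 2, O at ..X/XO./.XO | (0,0)=-1→O.X/XO./.XO*; (0,1)=-1→.OX/XO./.XO; (1,2)=-1→..X/XOO/.XO; (2,0)=-1→..X/XO./OXO
ply 3, X at O.X/XO./.XO | (0,1)=+1→OXX/XO./.XO*; (1,2)=+1→O.X/XOX/.XO; (2,0)=+1→O.X/XO./XXO
ply 4, O at OXX/XO./.XO | (1,2)=-1→OXX/XOO/.XO*; (2,0)=-1→OXX/XO./OXO
ply 5, X at OXX/XOO/.XO | (2,0)=+1→OXX/XOO/XXO*
ply 6: OXX/XOO/XXO is terminal -1 (O); from .../XO./.XO depth 6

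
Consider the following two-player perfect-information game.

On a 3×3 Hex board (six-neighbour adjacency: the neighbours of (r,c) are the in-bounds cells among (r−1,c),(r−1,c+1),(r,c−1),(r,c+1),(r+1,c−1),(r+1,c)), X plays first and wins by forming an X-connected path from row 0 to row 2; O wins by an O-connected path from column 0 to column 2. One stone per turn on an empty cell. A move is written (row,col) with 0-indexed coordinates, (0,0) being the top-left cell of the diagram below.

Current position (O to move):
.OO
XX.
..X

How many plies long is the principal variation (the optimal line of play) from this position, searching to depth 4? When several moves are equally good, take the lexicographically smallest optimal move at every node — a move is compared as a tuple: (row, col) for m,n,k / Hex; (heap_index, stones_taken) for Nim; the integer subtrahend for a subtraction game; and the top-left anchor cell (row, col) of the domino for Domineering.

[.OO/XX./..X] O move#1: (0,0):+1/OOO/XX./..X*, (1,2):-1/.OO/XXO/..X, (2,0):-1/.OO/XX./O.X, (2,1):-1/.OO/XX./.OX
[OOO/XX./..X] end (terminal -1, X#2); searched .OO/XX./..X to 4

PV length from [.OO/XX./..X]: 1 ply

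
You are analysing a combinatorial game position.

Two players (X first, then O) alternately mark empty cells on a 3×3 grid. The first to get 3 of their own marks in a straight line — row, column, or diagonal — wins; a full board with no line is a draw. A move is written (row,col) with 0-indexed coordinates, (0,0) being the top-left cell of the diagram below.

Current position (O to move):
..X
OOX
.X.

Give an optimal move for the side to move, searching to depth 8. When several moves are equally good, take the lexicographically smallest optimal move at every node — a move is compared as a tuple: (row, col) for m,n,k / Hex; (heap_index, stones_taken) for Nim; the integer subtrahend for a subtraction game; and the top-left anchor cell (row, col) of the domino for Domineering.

ply 1, O at ..X/OOX/.X. | (0,0)=-1→O.X/OOX/.X.; (0,1)=-1→.OX/OOX/.X.; (2,0)=-1→..X/OOX/OX.; (2,2)=+0→..X/OOX/.XO*
ply 2, X at ..X/OOX/.XO | (0,0)=+0→X.X/OOX/.XO*; (0,1)=-1→.XX/OOX/.XO; (2,0)=-1→..X/OOX/XXO
ply 3, O at X.X/OOX/.XO | (0,1)=+0→XOX/OOX/.XO*; (2,0)=-1→X.X/OOX/OXO
ply 4, X at XOX/OOX/.XO | (2,0)=+0→XOX/OOX/XXO*
ply 5: XOX/OOX/XXO is terminal +0 (O); from ..X/OOX/.X. depth 8

O's best at [..X/OOX/.X.]: (2,2)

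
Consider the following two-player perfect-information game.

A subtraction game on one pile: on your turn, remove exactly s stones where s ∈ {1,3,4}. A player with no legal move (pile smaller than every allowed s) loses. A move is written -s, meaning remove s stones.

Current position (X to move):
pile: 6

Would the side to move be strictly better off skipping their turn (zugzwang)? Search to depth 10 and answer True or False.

[6] X move#1: -1:-1/5, -3:-1/3, -4:+1/2*
[2] O move#2: -1:-1/1*
[1] X move#3: -1:+1/0*
[0] end (terminal -1, O#4); searched 6 to 10
if X skipped the turn, O would face:
~ [6] O move#1: -1:-1/5, -3:-1/3, -4:+1/2*
~ [2] X move#2: -1:-1/1*
~ [1] O move#3: -1:+1/0*
~ [0] end (terminal -1, X#4); searched 6 to 10
compare (X): move=+1 vs pass=-1

zugzwang(6, X) = False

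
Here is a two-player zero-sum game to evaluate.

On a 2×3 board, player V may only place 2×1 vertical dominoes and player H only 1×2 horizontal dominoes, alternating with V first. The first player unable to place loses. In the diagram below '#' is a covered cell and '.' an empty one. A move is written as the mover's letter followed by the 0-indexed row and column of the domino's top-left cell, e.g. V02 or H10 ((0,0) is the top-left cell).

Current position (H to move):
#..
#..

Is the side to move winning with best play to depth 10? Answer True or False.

H winning at [#../#..]: True

ply 1, H at #../#.. | H01=+1→###/#..*; H11=+1→#../###
ply 2: ###/#.. is terminal -1 (V); from #../#.. depth 10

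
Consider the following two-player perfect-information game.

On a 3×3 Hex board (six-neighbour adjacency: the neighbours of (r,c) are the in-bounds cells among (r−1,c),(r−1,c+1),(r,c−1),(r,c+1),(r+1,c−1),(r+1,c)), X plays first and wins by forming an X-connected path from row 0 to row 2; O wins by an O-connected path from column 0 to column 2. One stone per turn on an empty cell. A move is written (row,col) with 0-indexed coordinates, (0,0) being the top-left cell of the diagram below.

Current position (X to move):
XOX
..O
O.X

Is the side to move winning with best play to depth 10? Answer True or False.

ply 1, X at XOX/..O/O.X | (1,0)=-1→XOX/X.O/O.X*; (1,1)=-1→XOX/.XO/O.X; (2,1)=-1→XOX/..O/OXX
ply 2, O at XOX/X.O/O.X | (1,1)=+1→XOX/XOO/O.X*; (2,1)=+1→XOX/X.O/OOX
ply 3: XOX/XOO/O.X is terminal -1 (X); from XOX/..O/O.X depth 10

X winning at [XOX/..O/O.X]: False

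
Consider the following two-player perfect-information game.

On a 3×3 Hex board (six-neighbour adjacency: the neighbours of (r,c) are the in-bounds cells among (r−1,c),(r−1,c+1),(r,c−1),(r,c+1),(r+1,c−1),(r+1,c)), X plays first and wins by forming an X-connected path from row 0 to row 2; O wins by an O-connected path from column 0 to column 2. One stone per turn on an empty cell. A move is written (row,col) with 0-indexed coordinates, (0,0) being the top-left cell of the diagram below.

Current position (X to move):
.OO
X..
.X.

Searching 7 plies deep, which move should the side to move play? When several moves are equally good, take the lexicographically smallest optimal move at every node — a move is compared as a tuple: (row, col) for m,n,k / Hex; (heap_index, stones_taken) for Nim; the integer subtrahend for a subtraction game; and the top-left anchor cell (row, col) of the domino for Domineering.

X's best at [.OO/X../.X.]: (0,0)

[.OO/X../.X.] X move#1: (0,0):+1/XOO/X../.X.*, (1,1):-1/.OO/XX./.X., (1,2):-1/.OO/X.X/.X., (2,0):-1/.OO/X../XX., (2,2):-1/.OO/X../.XX
[XOO/X../.X.] O move#2: (1,1):-1/XOO/XO./.X.*, (1,2):-1/XOO/X.O/.X., (2,0):-1/XOO/X../OX., (2,2):-1/XOO/X../.XO
[XOO/XO./.X.] X move#3: (1,2):-1/XOO/XOX/.X., (2,0):+1/XOO/XO./XX.*, (2,2):-1/XOO/XO./.XX
[XOO/XO./XX.] end (terminal -1, O#4); searched .OO/X../.X. to 7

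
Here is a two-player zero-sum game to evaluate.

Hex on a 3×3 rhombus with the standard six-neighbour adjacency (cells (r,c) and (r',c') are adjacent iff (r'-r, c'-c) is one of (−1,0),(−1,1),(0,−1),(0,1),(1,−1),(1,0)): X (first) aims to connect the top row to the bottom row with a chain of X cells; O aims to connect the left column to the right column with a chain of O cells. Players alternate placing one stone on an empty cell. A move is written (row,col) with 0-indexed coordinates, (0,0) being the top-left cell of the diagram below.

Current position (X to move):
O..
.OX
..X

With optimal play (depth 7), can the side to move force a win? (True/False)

X winning at [O../.OX/..X]: True

ply 1, X at O../.OX/..X | (0,1)=-1→OX./.OX/..X; (0,2)=+1→O.X/.OX/..X*; (1,0)=-1→O../XOX/..X; (2,0)=-1→O../.OX/X.X; (2,1)=-1→O../.OX/.XX
ply 2: O.X/.OX/..X is terminal -1 (O); from O../.OX/..X depth 7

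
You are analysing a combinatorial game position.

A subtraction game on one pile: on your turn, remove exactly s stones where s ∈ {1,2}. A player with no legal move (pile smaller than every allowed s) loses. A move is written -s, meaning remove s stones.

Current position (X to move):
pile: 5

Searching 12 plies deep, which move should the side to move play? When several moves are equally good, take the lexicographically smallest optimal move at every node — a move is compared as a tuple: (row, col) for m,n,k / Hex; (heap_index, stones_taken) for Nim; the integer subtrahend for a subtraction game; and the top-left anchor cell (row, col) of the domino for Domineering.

ply 1, X at 5 | -1=-1→4; -2=+1→3*
ply 2, O at 3 | -1=-1→2*; -2=-1→1
ply 3, X at 2 | -1=-1→1; -2=+1→0*
ply 4: 0 is terminal -1 (O); from 5 depth 12

X's best at [5]: -2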